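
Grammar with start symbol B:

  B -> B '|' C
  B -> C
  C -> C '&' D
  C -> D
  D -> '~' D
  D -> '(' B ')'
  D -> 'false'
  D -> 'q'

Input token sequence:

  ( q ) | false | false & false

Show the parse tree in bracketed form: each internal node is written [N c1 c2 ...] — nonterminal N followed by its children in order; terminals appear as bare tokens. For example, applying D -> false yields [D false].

B
B | C
B | C | C
C | C | C
D | C | C
( B ) | C | C
( C ) | C | C
( D ) | C | C
( q ) | C | C
( q ) | D | C
( q ) | false | C
( q ) | false | C & D
( q ) | false | D & D
( q ) | false | false & D
( q ) | false | false & false

[B [B [B [C [D ( [B [C [D q]]] )]]] | [C [D false]]] | [C [C [D false]] & [D false]]]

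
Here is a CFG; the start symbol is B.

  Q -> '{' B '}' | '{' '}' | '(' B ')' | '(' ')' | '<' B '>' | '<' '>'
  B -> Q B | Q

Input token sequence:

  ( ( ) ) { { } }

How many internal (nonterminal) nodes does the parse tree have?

8

[B [Q ( [B [Q ( )]] )] [B [Q { [B [Q { }]] }]]]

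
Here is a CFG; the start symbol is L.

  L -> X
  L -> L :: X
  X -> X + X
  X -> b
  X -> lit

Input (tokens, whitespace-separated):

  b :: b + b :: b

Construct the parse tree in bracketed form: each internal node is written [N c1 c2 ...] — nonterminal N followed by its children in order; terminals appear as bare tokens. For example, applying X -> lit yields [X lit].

[L [L [L [X b]] :: [X [X b] + [X b]]] :: [X b]]

L
L :: X
L :: X :: X
X :: X :: X
b :: X :: X
b :: X + X :: X
b :: b + X :: X
b :: b + b :: X
b :: b + b :: b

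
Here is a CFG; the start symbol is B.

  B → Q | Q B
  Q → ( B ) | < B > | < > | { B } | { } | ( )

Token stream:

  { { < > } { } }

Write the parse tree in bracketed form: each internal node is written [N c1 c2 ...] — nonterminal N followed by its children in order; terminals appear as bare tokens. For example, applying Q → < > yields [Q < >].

B
Q
{ B }
{ Q B }
{ { B } B }
{ { Q } B }
{ { < > } B }
{ { < > } Q }
{ { < > } { } }

[B [Q { [B [Q { [B [Q < >]] }] [B [Q { }]]] }]]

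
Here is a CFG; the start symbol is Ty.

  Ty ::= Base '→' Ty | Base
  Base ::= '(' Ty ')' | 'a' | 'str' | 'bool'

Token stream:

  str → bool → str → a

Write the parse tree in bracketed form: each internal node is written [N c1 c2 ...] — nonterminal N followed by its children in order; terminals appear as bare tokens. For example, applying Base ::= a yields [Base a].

[Ty [Base str] → [Ty [Base bool] → [Ty [Base str] → [Ty [Base a]]]]]

Ty
Base → Ty
str → Ty
str → Base → Ty
str → bool → Ty
str → bool → Base → Ty
str → bool → str → Ty
str → bool → str → Base
str → bool → str → a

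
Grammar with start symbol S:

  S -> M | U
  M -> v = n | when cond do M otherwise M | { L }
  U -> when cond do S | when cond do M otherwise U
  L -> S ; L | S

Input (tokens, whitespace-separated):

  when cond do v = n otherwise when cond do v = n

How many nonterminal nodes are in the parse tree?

[S [U when cond do [M v = n] otherwise [U when cond do [S [M v = n]]]]]

6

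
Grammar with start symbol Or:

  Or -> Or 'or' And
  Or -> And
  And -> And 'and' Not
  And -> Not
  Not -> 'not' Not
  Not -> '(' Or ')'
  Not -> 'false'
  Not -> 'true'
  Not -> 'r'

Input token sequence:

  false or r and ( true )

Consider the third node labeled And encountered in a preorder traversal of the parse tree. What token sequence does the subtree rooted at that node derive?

r

[Or [Or [And [Not false]]] or [And [And [Not r]] and [Not ( [Or [And [Not true]]] )]]]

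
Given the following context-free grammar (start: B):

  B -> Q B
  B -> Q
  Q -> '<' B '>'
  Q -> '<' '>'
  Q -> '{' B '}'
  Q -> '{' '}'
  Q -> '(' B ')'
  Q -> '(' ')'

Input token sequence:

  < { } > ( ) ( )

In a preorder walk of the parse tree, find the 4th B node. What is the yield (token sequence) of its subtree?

[B [Q < [B [Q { }]] >] [B [Q ( )] [B [Q ( )]]]]

( )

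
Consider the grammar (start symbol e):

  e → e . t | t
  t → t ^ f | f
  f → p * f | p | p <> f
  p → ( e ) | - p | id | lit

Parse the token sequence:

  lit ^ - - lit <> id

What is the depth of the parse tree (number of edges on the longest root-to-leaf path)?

6

[e [t [t [f [p lit]]] ^ [f [p - [p - [p lit]]] <> [f [p id]]]]]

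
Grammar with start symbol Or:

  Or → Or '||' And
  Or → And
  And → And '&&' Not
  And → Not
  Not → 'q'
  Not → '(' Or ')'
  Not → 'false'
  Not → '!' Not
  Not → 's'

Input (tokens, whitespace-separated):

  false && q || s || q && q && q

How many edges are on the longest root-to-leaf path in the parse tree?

[Or [Or [Or [And [And [Not false]] && [Not q]]] || [And [Not s]]] || [And [And [And [Not q]] && [Not q]] && [Not q]]]

6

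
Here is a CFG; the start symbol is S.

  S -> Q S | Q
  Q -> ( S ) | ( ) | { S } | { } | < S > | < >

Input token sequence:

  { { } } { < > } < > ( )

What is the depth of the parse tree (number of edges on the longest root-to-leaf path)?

5

[S [Q { [S [Q { }]] }] [S [Q { [S [Q < >]] }] [S [Q < >] [S [Q ( )]]]]]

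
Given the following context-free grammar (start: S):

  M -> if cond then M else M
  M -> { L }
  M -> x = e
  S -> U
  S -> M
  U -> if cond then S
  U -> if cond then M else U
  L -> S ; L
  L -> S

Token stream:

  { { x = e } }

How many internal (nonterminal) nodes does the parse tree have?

[S [M { [L [S [M { [L [S [M x = e]]] }]]] }]]

8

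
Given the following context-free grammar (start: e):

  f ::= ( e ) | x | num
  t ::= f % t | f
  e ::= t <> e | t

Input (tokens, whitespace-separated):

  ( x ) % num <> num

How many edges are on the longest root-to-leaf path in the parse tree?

[e [t [f ( [e [t [f x]]] )] % [t [f num]]] <> [e [t [f num]]]]

6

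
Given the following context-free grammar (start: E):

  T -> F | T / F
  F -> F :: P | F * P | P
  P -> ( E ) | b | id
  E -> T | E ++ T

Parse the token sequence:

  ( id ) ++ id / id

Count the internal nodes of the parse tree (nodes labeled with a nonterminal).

15

[E [E [T [F [P ( [E [T [F [P id]]]] )]]]] ++ [T [T [F [P id]]] / [F [P id]]]]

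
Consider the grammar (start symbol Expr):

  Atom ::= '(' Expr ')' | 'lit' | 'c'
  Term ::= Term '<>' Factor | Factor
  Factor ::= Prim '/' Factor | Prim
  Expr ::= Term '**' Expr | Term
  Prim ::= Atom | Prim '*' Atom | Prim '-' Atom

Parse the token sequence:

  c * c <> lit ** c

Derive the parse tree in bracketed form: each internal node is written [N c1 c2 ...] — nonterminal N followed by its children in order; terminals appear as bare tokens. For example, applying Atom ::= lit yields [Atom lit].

[Expr [Term [Term [Factor [Prim [Prim [Atom c]] * [Atom c]]]] <> [Factor [Prim [Atom lit]]]] ** [Expr [Term [Factor [Prim [Atom c]]]]]]

Expr
Term ** Expr
Term <> Factor ** Expr
Factor <> Factor ** Expr
Prim <> Factor ** Expr
Prim * Atom <> Factor ** Expr
Atom * Atom <> Factor ** Expr
c * Atom <> Factor ** Expr
c * c <> Factor ** Expr
c * c <> Prim ** Expr
c * c <> Atom ** Expr
c * c <> lit ** Expr
c * c <> lit ** Term
c * c <> lit ** Factor
c * c <> lit ** Prim
c * c <> lit ** Atom
c * c <> lit ** c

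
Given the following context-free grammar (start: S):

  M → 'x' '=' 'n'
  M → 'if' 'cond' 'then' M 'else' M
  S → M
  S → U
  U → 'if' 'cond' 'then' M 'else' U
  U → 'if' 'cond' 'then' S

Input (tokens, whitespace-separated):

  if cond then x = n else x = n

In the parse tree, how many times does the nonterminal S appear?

1

[S [M if cond then [M x = n] else [M x = n]]]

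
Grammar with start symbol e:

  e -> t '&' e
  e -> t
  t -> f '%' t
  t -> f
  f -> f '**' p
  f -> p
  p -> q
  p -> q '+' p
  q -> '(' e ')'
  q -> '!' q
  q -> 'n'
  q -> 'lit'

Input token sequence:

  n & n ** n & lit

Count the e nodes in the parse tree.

3

[e [t [f [p [q n]]]] & [e [t [f [f [p [q n]]] ** [p [q n]]]] & [e [t [f [p [q lit]]]]]]]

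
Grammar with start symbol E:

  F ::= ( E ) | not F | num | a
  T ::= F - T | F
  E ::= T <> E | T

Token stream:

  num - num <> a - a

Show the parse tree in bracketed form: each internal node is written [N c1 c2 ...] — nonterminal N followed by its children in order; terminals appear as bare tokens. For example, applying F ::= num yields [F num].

E
T <> E
F - T <> E
num - T <> E
num - F <> E
num - num <> E
num - num <> T
num - num <> F - T
num - num <> a - T
num - num <> a - F
num - num <> a - a

[E [T [F num] - [T [F num]]] <> [E [T [F a] - [T [F a]]]]]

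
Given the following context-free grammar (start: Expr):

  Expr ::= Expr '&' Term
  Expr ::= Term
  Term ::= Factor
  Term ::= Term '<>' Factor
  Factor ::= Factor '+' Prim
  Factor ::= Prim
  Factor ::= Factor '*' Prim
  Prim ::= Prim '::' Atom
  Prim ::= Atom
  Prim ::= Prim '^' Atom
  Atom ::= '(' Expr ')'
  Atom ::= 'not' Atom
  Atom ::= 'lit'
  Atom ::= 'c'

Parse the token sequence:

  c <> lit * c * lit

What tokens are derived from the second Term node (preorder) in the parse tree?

[Expr [Term [Term [Factor [Prim [Atom c]]]] <> [Factor [Factor [Factor [Prim [Atom lit]]] * [Prim [Atom c]]] * [Prim [Atom lit]]]]]

c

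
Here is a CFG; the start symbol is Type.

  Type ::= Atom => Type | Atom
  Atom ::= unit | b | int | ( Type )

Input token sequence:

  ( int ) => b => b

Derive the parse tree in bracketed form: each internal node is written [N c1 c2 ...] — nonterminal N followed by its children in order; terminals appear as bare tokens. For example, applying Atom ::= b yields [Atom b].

[Type [Atom ( [Type [Atom int]] )] => [Type [Atom b] => [Type [Atom b]]]]

Type
Atom => Type
( Type ) => Type
( Atom ) => Type
( int ) => Type
( int ) => Atom => Type
( int ) => b => Type
( int ) => b => Atom
( int ) => b => b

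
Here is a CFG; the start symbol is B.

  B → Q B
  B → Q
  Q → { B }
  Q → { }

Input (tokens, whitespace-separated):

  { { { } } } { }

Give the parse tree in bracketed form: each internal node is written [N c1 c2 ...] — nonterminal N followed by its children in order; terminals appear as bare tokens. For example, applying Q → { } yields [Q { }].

B
Q B
{ B } B
{ Q } B
{ { B } } B
{ { Q } } B
{ { { } } } B
{ { { } } } Q
{ { { } } } { }

[B [Q { [B [Q { [B [Q { }]] }]] }] [B [Q { }]]]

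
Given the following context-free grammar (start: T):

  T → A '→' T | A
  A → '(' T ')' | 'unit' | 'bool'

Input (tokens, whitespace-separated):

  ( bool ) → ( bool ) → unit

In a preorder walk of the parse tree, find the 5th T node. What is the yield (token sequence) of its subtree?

[T [A ( [T [A bool]] )] → [T [A ( [T [A bool]] )] → [T [A unit]]]]

unit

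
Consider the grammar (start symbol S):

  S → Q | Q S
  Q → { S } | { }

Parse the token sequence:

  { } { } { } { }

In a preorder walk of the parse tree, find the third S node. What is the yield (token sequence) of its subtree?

{ } { }

[S [Q { }] [S [Q { }] [S [Q { }] [S [Q { }]]]]]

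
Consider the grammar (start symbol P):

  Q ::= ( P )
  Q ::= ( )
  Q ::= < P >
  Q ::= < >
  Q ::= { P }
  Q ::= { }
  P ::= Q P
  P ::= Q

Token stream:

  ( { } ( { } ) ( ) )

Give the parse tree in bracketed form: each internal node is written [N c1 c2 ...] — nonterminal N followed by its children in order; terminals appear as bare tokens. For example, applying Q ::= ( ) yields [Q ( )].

[P [Q ( [P [Q { }] [P [Q ( [P [Q { }]] )] [P [Q ( )]]]] )]]

P
Q
( P )
( Q P )
( { } P )
( { } Q P )
( { } ( P ) P )
( { } ( Q ) P )
( { } ( { } ) P )
( { } ( { } ) Q )
( { } ( { } ) ( ) )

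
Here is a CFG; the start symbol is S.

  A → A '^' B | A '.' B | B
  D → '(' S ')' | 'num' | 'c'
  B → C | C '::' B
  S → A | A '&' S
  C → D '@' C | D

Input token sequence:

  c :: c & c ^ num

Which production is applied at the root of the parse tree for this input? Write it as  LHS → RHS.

S → A '&' S

[S [A [B [C [D c]] :: [B [C [D c]]]]] & [S [A [A [B [C [D c]]]] ^ [B [C [D num]]]]]]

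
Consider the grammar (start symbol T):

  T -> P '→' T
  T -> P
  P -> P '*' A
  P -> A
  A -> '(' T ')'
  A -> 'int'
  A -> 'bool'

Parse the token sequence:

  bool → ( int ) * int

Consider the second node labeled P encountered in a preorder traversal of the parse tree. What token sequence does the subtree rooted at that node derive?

[T [P [A bool]] → [T [P [P [A ( [T [P [A int]]] )]] * [A int]]]]

( int ) * int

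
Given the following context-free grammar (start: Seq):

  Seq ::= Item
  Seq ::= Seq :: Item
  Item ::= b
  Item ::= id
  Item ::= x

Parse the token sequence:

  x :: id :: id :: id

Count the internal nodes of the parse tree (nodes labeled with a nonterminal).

8

[Seq [Seq [Seq [Seq [Item x]] :: [Item id]] :: [Item id]] :: [Item id]]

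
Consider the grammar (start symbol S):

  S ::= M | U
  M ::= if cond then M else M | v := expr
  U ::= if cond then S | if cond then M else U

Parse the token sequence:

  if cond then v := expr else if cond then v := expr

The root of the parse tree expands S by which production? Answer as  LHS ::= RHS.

S ::= U

[S [U if cond then [M v := expr] else [U if cond then [S [M v := expr]]]]]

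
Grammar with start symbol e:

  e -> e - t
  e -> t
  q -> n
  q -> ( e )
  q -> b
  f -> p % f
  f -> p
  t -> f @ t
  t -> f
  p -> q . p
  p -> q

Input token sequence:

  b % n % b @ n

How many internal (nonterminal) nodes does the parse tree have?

[e [t [f [p [q b]] % [f [p [q n]] % [f [p [q b]]]]] @ [t [f [p [q n]]]]]]

15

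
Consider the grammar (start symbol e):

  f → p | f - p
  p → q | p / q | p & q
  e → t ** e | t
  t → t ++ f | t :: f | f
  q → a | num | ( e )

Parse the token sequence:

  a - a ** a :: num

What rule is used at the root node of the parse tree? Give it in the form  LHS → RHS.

[e [t [f [f [p [q a]]] - [p [q a]]]] ** [e [t [t [f [p [q a]]]] :: [f [p [q num]]]]]]

e → t ** e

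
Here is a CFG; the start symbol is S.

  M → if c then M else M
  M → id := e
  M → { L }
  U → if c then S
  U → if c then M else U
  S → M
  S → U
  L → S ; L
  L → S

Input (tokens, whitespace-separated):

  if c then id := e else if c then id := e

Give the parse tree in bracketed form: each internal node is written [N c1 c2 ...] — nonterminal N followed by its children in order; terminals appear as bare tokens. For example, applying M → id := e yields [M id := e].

S
U
if c then M else U
if c then id := e else U
if c then id := e else if c then S
if c then id := e else if c then M
if c then id := e else if c then id := e

[S [U if c then [M id := e] else [U if c then [S [M id := e]]]]]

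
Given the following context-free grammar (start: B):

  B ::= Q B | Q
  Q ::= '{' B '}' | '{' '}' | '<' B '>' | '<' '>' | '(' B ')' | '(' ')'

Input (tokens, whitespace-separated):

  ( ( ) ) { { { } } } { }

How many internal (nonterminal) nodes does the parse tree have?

[B [Q ( [B [Q ( )]] )] [B [Q { [B [Q { [B [Q { }]] }]] }] [B [Q { }]]]]

12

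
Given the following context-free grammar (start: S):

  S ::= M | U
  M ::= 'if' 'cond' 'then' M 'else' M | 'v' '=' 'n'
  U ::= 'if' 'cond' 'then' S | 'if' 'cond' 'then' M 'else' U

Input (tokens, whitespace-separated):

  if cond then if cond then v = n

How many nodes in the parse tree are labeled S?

3

[S [U if cond then [S [U if cond then [S [M v = n]]]]]]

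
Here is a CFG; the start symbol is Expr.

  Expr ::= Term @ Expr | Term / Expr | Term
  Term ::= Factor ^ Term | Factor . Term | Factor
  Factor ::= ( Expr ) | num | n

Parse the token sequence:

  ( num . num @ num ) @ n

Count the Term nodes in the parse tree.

[Expr [Term [Factor ( [Expr [Term [Factor num] . [Term [Factor num]]] @ [Expr [Term [Factor num]]]] )]] @ [Expr [Term [Factor n]]]]

5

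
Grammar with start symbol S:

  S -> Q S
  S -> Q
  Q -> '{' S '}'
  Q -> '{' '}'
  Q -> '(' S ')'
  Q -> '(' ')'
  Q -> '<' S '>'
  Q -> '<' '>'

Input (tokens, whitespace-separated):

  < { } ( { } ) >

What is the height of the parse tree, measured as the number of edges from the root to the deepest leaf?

[S [Q < [S [Q { }] [S [Q ( [S [Q { }]] )]]] >]]

7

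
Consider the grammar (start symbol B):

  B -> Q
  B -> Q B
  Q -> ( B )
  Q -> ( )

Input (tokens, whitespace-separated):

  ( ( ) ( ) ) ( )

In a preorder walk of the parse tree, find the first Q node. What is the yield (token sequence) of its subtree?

[B [Q ( [B [Q ( )] [B [Q ( )]]] )] [B [Q ( )]]]

( ( ) ( ) )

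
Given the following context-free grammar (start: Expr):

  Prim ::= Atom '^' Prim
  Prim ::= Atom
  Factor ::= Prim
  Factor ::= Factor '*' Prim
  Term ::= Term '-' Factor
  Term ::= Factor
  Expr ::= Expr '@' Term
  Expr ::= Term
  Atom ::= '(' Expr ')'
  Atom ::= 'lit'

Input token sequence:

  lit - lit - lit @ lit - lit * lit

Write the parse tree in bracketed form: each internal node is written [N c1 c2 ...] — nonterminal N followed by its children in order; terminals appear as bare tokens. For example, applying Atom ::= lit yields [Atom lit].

[Expr [Expr [Term [Term [Term [Factor [Prim [Atom lit]]]] - [Factor [Prim [Atom lit]]]] - [Factor [Prim [Atom lit]]]]] @ [Term [Term [Factor [Prim [Atom lit]]]] - [Factor [Factor [Prim [Atom lit]]] * [Prim [Atom lit]]]]]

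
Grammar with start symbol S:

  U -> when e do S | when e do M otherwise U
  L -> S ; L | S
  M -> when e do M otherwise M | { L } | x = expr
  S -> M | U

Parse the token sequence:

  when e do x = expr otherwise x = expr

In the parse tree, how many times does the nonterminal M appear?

[S [M when e do [M x = expr] otherwise [M x = expr]]]

3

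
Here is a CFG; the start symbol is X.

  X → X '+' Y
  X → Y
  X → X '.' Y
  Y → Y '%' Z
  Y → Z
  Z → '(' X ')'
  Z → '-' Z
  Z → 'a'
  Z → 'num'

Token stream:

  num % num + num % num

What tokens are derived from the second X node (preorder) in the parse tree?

[X [X [Y [Y [Z num]] % [Z num]]] + [Y [Y [Z num]] % [Z num]]]

num % num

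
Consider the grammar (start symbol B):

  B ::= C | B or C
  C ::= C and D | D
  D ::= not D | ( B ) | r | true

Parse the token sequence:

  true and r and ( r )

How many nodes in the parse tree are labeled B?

2

[B [C [C [C [D true]] and [D r]] and [D ( [B [C [D r]]] )]]]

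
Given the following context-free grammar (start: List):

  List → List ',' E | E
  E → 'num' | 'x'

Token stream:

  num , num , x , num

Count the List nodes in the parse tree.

4

[List [List [List [List [E num]] , [E num]] , [E x]] , [E num]]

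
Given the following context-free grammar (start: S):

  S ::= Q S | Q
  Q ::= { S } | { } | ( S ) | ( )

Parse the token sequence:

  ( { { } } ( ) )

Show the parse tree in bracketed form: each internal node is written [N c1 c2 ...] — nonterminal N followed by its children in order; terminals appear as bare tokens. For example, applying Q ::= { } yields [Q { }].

S
Q
( S )
( Q S )
( { S } S )
( { Q } S )
( { { } } S )
( { { } } Q )
( { { } } ( ) )

[S [Q ( [S [Q { [S [Q { }]] }] [S [Q ( )]]] )]]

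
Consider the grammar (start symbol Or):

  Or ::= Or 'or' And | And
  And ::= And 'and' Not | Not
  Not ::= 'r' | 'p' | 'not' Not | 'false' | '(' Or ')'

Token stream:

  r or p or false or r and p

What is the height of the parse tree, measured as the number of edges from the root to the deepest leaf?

6

[Or [Or [Or [Or [And [Not r]]] or [And [Not p]]] or [And [Not false]]] or [And [And [Not r]] and [Not p]]]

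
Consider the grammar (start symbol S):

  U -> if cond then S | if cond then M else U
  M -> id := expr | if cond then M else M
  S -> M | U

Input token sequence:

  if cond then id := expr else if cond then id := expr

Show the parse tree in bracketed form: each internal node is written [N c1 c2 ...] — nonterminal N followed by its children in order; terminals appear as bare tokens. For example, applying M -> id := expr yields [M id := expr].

[S [U if cond then [M id := expr] else [U if cond then [S [M id := expr]]]]]

S
U
if cond then M else U
if cond then id := expr else U
if cond then id := expr else if cond then S
if cond then id := expr else if cond then M
if cond then id := expr else if cond then id := expr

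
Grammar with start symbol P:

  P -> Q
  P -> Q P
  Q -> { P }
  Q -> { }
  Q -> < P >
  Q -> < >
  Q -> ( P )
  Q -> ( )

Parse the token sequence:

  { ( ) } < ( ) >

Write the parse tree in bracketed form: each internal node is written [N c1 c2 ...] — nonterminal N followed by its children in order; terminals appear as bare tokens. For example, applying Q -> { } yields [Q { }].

[P [Q { [P [Q ( )]] }] [P [Q < [P [Q ( )]] >]]]

P
Q P
{ P } P
{ Q } P
{ ( ) } P
{ ( ) } Q
{ ( ) } < P >
{ ( ) } < Q >
{ ( ) } < ( ) >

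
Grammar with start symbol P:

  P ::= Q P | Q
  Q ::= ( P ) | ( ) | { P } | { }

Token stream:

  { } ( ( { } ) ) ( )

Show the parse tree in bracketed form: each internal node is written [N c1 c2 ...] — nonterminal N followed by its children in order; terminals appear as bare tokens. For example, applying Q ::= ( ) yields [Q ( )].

[P [Q { }] [P [Q ( [P [Q ( [P [Q { }]] )]] )] [P [Q ( )]]]]

P
Q P
{ } P
{ } Q P
{ } ( P ) P
{ } ( Q ) P
{ } ( ( P ) ) P
{ } ( ( Q ) ) P
{ } ( ( { } ) ) P
{ } ( ( { } ) ) Q
{ } ( ( { } ) ) ( )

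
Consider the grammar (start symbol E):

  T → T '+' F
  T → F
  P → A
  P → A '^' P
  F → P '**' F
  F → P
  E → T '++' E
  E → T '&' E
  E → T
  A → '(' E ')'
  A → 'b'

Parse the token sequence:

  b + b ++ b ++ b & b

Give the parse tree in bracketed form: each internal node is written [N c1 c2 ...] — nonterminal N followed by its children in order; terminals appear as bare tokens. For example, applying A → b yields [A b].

[E [T [T [F [P [A b]]]] + [F [P [A b]]]] ++ [E [T [F [P [A b]]]] ++ [E [T [F [P [A b]]]] & [E [T [F [P [A b]]]]]]]]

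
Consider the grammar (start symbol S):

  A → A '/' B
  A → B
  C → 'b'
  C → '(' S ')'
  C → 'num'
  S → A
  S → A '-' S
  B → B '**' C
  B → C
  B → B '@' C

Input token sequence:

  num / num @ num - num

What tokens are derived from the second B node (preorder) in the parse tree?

[S [A [A [B [C num]]] / [B [B [C num]] @ [C num]]] - [S [A [B [C num]]]]]

num @ num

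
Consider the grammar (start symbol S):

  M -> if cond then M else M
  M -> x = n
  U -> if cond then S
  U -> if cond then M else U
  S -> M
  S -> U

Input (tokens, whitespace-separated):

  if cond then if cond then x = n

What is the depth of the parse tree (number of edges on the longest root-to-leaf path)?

[S [U if cond then [S [U if cond then [S [M x = n]]]]]]

6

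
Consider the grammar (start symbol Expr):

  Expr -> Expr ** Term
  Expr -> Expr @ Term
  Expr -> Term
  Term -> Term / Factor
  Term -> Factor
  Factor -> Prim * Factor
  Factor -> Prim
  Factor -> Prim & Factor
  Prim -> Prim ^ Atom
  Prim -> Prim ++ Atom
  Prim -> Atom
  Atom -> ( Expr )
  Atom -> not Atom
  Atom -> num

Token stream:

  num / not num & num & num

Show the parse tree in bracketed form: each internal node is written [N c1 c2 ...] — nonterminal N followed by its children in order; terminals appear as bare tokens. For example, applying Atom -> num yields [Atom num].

[Expr [Term [Term [Factor [Prim [Atom num]]]] / [Factor [Prim [Atom not [Atom num]]] & [Factor [Prim [Atom num]] & [Factor [Prim [Atom num]]]]]]]

Expr
Term
Term / Factor
Factor / Factor
Prim / Factor
Atom / Factor
num / Factor
num / Prim & Factor
num / Atom & Factor
num / not Atom & Factor
num / not num & Factor
num / not num & Prim & Factor
num / not num & Atom & Factor
num / not num & num & Factor
num / not num & num & Prim
num / not num & num & Atom
num / not num & num & num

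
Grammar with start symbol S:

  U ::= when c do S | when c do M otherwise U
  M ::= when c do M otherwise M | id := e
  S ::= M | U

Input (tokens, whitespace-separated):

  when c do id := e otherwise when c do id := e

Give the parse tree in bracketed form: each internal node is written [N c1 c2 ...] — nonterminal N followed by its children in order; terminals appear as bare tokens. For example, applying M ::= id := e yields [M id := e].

[S [U when c do [M id := e] otherwise [U when c do [S [M id := e]]]]]

S
U
when c do M otherwise U
when c do id := e otherwise U
when c do id := e otherwise when c do S
when c do id := e otherwise when c do M
when c do id := e otherwise when c do id := e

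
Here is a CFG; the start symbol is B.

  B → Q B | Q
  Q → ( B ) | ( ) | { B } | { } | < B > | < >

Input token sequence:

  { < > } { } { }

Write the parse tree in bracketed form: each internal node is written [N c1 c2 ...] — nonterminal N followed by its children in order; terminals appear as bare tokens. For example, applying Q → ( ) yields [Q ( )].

[B [Q { [B [Q < >]] }] [B [Q { }] [B [Q { }]]]]

B
Q B
{ B } B
{ Q } B
{ < > } B
{ < > } Q B
{ < > } { } B
{ < > } { } Q
{ < > } { } { }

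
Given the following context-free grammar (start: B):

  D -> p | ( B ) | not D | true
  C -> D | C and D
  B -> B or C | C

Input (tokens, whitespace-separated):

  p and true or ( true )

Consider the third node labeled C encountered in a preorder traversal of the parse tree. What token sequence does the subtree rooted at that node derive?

[B [B [C [C [D p]] and [D true]]] or [C [D ( [B [C [D true]]] )]]]

( true )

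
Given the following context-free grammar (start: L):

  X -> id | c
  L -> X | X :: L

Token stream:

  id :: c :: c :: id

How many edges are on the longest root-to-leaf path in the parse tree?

[L [X id] :: [L [X c] :: [L [X c] :: [L [X id]]]]]

5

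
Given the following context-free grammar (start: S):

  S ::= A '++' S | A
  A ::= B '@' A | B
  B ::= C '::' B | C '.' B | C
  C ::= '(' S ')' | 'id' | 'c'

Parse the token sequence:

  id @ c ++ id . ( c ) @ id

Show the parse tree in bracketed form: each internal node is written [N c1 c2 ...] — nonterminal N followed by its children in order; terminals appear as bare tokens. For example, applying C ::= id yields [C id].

S
A ++ S
B @ A ++ S
C @ A ++ S
id @ A ++ S
id @ B ++ S
id @ C ++ S
id @ c ++ S
id @ c ++ A
id @ c ++ B @ A
id @ c ++ C . B @ A
id @ c ++ id . B @ A
id @ c ++ id . C @ A
id @ c ++ id . ( S ) @ A
id @ c ++ id . ( A ) @ A
id @ c ++ id . ( B ) @ A
id @ c ++ id . ( C ) @ A
id @ c ++ id . ( c ) @ A
id @ c ++ id . ( c ) @ B
id @ c ++ id . ( c ) @ C
id @ c ++ id . ( c ) @ id

[S [A [B [C id]] @ [A [B [C c]]]] ++ [S [A [B [C id] . [B [C ( [S [A [B [C c]]]] )]]] @ [A [B [C id]]]]]]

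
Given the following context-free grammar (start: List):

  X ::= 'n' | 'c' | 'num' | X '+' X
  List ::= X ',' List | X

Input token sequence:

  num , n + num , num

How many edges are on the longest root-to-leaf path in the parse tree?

4

[List [X num] , [List [X [X n] + [X num]] , [List [X num]]]]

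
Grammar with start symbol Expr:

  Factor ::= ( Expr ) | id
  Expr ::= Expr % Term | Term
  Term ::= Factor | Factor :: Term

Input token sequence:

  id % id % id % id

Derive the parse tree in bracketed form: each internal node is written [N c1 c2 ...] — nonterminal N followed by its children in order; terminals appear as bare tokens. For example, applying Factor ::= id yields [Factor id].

Expr
Expr % Term
Expr % Term % Term
Expr % Term % Term % Term
Term % Term % Term % Term
Factor % Term % Term % Term
id % Term % Term % Term
id % Factor % Term % Term
id % id % Term % Term
id % id % Factor % Term
id % id % id % Term
id % id % id % Factor
id % id % id % id

[Expr [Expr [Expr [Expr [Term [Factor id]]] % [Term [Factor id]]] % [Term [Factor id]]] % [Term [Factor id]]]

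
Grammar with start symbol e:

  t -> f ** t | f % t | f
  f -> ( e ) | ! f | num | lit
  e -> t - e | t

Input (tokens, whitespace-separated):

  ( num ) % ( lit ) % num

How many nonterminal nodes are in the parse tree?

[e [t [f ( [e [t [f num]]] )] % [t [f ( [e [t [f lit]]] )] % [t [f num]]]]]

13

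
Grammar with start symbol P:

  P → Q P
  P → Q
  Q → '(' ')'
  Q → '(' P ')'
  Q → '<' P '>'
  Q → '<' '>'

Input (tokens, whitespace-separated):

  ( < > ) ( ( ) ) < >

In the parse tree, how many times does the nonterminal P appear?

5

[P [Q ( [P [Q < >]] )] [P [Q ( [P [Q ( )]] )] [P [Q < >]]]]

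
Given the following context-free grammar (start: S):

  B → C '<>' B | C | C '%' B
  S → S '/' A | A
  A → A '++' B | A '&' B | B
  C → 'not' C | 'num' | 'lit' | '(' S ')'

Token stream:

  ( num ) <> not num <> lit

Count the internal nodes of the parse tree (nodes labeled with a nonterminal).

13

[S [A [B [C ( [S [A [B [C num]]]] )] <> [B [C not [C num]] <> [B [C lit]]]]]]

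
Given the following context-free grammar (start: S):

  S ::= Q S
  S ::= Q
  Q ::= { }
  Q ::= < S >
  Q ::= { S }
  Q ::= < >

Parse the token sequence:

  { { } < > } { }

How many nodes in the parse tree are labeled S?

[S [Q { [S [Q { }] [S [Q < >]]] }] [S [Q { }]]]

4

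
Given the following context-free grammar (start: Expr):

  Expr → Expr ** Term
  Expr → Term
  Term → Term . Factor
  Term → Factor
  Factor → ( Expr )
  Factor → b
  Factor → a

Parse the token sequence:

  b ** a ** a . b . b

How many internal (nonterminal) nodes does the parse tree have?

[Expr [Expr [Expr [Term [Factor b]]] ** [Term [Factor a]]] ** [Term [Term [Term [Factor a]] . [Factor b]] . [Factor b]]]

13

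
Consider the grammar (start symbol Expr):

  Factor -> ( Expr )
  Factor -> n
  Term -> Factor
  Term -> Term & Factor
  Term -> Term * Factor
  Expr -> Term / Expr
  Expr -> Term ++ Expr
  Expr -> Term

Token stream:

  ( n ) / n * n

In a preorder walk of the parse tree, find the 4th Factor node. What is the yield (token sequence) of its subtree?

n

[Expr [Term [Factor ( [Expr [Term [Factor n]]] )]] / [Expr [Term [Term [Factor n]] * [Factor n]]]]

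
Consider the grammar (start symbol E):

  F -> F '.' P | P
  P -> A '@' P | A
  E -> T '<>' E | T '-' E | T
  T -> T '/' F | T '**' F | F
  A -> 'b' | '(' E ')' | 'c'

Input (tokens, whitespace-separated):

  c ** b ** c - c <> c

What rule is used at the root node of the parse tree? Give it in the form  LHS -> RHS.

E -> T '-' E

[E [T [T [T [F [P [A c]]]] ** [F [P [A b]]]] ** [F [P [A c]]]] - [E [T [F [P [A c]]]] <> [E [T [F [P [A c]]]]]]]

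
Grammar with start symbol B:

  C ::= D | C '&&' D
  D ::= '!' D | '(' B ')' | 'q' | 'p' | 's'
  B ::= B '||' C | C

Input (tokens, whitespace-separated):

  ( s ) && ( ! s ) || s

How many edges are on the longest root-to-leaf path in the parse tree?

8

[B [B [C [C [D ( [B [C [D s]]] )]] && [D ( [B [C [D ! [D s]]]] )]]] || [C [D s]]]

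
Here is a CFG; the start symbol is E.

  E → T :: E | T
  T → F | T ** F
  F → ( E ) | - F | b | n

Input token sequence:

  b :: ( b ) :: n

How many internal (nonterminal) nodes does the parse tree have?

[E [T [F b]] :: [E [T [F ( [E [T [F b]]] )]] :: [E [T [F n]]]]]

12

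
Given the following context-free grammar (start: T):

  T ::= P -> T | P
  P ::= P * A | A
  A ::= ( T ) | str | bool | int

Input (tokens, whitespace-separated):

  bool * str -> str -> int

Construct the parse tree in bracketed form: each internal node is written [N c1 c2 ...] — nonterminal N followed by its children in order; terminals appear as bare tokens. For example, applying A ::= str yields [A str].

T
P -> T
P * A -> T
A * A -> T
bool * A -> T
bool * str -> T
bool * str -> P -> T
bool * str -> A -> T
bool * str -> str -> T
bool * str -> str -> P
bool * str -> str -> A
bool * str -> str -> int

[T [P [P [A bool]] * [A str]] -> [T [P [A str]] -> [T [P [A int]]]]]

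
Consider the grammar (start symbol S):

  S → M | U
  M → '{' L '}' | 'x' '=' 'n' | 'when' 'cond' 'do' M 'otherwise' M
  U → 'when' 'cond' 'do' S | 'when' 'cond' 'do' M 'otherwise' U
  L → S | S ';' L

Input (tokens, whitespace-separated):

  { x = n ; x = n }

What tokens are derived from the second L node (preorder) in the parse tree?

x = n

[S [M { [L [S [M x = n]] ; [L [S [M x = n]]]] }]]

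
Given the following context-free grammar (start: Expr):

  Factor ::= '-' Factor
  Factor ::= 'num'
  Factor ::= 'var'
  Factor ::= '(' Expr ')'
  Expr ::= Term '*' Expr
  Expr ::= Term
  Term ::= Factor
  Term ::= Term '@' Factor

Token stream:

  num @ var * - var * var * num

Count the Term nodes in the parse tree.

5

[Expr [Term [Term [Factor num]] @ [Factor var]] * [Expr [Term [Factor - [Factor var]]] * [Expr [Term [Factor var]] * [Expr [Term [Factor num]]]]]]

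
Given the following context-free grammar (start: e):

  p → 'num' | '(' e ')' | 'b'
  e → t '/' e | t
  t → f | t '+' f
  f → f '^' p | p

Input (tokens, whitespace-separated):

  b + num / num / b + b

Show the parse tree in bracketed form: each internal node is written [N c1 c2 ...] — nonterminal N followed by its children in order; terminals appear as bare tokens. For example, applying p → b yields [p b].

e
t / e
t + f / e
f + f / e
p + f / e
b + f / e
b + p / e
b + num / e
b + num / t / e
b + num / f / e
b + num / p / e
b + num / num / e
b + num / num / t
b + num / num / t + f
b + num / num / f + f
b + num / num / p + f
b + num / num / b + f
b + num / num / b + p
b + num / num / b + b

[e [t [t [f [p b]]] + [f [p num]]] / [e [t [f [p num]]] / [e [t [t [f [p b]]] + [f [p b]]]]]]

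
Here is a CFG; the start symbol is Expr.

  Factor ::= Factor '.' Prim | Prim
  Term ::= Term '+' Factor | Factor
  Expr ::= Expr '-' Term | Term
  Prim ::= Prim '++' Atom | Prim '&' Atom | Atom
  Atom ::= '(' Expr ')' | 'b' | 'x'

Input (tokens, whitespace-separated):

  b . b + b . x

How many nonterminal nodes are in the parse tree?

[Expr [Term [Term [Factor [Factor [Prim [Atom b]]] . [Prim [Atom b]]]] + [Factor [Factor [Prim [Atom b]]] . [Prim [Atom x]]]]]

15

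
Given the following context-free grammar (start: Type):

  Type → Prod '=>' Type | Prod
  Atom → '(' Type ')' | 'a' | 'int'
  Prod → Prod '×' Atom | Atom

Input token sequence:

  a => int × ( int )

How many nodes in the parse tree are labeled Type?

[Type [Prod [Atom a]] => [Type [Prod [Prod [Atom int]] × [Atom ( [Type [Prod [Atom int]]] )]]]]

3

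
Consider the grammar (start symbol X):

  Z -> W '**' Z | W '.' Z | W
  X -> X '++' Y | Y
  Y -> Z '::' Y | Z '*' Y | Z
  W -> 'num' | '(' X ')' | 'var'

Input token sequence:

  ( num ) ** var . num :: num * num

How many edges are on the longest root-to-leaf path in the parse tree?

[X [Y [Z [W ( [X [Y [Z [W num]]]] )] ** [Z [W var] . [Z [W num]]]] :: [Y [Z [W num]] * [Y [Z [W num]]]]]]

8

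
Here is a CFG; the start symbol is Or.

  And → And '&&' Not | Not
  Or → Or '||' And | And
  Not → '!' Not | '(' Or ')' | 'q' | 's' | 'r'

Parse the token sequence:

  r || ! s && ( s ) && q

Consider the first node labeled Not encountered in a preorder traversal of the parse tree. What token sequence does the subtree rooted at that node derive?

r

[Or [Or [And [Not r]]] || [And [And [And [Not ! [Not s]]] && [Not ( [Or [And [Not s]]] )]] && [Not q]]]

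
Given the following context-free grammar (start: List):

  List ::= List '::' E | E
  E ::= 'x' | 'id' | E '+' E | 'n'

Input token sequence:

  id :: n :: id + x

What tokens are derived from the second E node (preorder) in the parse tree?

[List [List [List [E id]] :: [E n]] :: [E [E id] + [E x]]]

n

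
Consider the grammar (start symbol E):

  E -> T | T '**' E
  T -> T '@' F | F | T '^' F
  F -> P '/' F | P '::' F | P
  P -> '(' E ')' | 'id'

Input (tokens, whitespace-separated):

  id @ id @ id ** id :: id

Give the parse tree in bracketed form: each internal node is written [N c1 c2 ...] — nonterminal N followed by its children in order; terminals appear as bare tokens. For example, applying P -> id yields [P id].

[E [T [T [T [F [P id]]] @ [F [P id]]] @ [F [P id]]] ** [E [T [F [P id] :: [F [P id]]]]]]

E
T ** E
T @ F ** E
T @ F @ F ** E
F @ F @ F ** E
P @ F @ F ** E
id @ F @ F ** E
id @ P @ F ** E
id @ id @ F ** E
id @ id @ P ** E
id @ id @ id ** E
id @ id @ id ** T
id @ id @ id ** F
id @ id @ id ** P :: F
id @ id @ id ** id :: F
id @ id @ id ** id :: P
id @ id @ id ** id :: id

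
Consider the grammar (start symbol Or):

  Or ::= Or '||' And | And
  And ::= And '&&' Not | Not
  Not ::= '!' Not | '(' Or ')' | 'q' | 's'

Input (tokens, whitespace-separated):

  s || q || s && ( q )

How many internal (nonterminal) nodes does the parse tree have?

[Or [Or [Or [And [Not s]]] || [And [Not q]]] || [And [And [Not s]] && [Not ( [Or [And [Not q]]] )]]]

14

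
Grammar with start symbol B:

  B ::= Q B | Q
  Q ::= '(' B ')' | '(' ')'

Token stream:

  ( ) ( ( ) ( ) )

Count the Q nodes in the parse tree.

[B [Q ( )] [B [Q ( [B [Q ( )] [B [Q ( )]]] )]]]

4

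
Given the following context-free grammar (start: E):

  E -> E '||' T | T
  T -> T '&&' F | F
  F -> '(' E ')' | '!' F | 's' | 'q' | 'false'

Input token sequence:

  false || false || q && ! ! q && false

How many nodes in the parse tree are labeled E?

3

[E [E [E [T [F false]]] || [T [F false]]] || [T [T [T [F q]] && [F ! [F ! [F q]]]] && [F false]]]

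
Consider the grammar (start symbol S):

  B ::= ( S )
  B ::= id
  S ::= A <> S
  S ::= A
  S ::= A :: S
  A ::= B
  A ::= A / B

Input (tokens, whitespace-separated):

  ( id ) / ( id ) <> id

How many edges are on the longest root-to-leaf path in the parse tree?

7

[S [A [A [B ( [S [A [B id]]] )]] / [B ( [S [A [B id]]] )]] <> [S [A [B id]]]]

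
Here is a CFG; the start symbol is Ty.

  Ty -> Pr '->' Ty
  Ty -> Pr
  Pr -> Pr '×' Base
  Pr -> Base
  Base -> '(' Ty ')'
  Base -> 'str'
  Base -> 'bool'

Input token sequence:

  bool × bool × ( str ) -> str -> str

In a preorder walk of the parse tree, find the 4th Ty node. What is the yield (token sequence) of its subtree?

[Ty [Pr [Pr [Pr [Base bool]] × [Base bool]] × [Base ( [Ty [Pr [Base str]]] )]] -> [Ty [Pr [Base str]] -> [Ty [Pr [Base str]]]]]

str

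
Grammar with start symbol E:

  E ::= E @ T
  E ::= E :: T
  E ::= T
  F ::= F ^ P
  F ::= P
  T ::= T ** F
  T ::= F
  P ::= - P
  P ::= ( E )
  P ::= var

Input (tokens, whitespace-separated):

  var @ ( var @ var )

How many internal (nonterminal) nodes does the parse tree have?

[E [E [T [F [P var]]]] @ [T [F [P ( [E [E [T [F [P var]]]] @ [T [F [P var]]]] )]]]]

16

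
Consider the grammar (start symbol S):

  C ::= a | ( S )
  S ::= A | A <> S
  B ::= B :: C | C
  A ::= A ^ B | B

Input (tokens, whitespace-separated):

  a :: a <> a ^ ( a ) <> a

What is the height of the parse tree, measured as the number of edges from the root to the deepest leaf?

[S [A [B [B [C a]] :: [C a]]] <> [S [A [A [B [C a]]] ^ [B [C ( [S [A [B [C a]]]] )]]] <> [S [A [B [C a]]]]]]

9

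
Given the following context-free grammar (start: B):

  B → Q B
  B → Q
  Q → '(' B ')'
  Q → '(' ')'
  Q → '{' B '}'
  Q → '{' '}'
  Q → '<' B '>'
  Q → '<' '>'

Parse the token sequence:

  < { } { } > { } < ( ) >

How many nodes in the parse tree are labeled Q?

6

[B [Q < [B [Q { }] [B [Q { }]]] >] [B [Q { }] [B [Q < [B [Q ( )]] >]]]]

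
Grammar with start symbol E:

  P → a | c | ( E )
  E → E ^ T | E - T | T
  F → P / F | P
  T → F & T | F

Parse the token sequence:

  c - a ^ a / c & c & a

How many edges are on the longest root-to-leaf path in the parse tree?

[E [E [E [T [F [P c]]]] - [T [F [P a]]]] ^ [T [F [P a] / [F [P c]]] & [T [F [P c]] & [T [F [P a]]]]]]

6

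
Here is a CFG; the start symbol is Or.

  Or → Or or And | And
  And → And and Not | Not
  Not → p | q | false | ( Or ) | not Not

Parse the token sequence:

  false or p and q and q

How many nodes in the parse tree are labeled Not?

4

[Or [Or [And [Not false]]] or [And [And [And [Not p]] and [Not q]] and [Not q]]]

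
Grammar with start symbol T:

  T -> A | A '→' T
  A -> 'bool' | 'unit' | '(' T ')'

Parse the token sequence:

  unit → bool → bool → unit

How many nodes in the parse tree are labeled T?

[T [A unit] → [T [A bool] → [T [A bool] → [T [A unit]]]]]

4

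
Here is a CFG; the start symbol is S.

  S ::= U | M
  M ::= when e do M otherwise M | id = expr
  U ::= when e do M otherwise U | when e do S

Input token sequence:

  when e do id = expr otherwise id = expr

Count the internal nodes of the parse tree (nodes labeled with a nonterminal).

4

[S [M when e do [M id = expr] otherwise [M id = expr]]]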